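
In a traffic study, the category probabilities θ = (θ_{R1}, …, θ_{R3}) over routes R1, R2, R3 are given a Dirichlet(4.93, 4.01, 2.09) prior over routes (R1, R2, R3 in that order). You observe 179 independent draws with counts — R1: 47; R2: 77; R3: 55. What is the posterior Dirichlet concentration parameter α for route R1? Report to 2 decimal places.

51.93

The Dirichlet prior is conjugate to the Multinomial likelihood: each posterior αⱼ = prior αⱼ + observed count nⱼ.
Posterior concentration: (51.93, 81.01, 57.09), total = 190.03.
α_{R1} = 4.93 + 47 = 51.93.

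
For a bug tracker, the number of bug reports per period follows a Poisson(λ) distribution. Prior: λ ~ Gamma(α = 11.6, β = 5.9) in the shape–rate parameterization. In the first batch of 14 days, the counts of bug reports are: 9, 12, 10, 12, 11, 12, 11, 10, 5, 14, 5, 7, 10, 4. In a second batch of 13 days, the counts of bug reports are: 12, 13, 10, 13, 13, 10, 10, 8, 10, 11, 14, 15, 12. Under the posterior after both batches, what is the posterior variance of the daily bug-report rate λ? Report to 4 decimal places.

With a Gamma(shape α, rate β) prior, the Poisson likelihood is conjugate: the posterior is Gamma(α + ΣXᵢ, β + n).
Batch 1: sum of counts S = 132 over n = 14 days.
After batch 1: Gamma(α+S, β+n) = Gamma(11.6+132, 5.9+14) = Gamma(143.6, 19.9).
Batch 2: sum of counts S = 151 over n = 13 days.
After batch 2: Gamma(α+S, β+n) = Gamma(143.6+151, 19.9+13) = Gamma(294.6, 32.9).
Var = α/β² = 294.6/32.9² = 0.2722.

0.2722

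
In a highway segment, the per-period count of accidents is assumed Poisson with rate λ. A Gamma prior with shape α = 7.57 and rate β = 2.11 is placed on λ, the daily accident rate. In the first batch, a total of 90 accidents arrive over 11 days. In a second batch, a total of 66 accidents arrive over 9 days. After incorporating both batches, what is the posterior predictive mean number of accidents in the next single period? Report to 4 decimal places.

7.3980

With a Gamma(shape α, rate β) prior, the Poisson likelihood is conjugate: the posterior is Gamma(α + ΣXᵢ, β + n).
After batch 1: Gamma(α+S, β+n) = Gamma(7.57+90, 2.11+11) = Gamma(97.57, 13.11).
After batch 2: Gamma(α+S, β+n) = Gamma(97.57+66, 13.11+9) = Gamma(163.57, 22.11).
The predictive distribution for one future period is NegBinom with mean α/β = 7.3980.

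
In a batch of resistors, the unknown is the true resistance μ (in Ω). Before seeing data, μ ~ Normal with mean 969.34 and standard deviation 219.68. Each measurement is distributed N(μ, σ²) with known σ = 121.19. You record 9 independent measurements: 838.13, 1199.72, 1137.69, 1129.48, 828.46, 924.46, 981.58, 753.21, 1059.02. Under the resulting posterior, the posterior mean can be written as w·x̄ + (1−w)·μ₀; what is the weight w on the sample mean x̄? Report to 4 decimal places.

For Normal data with known variance σ², a Normal(μ₀, σ₀²) prior on μ is conjugate. Posterior precision = 1/σ₀² + n/σ²; posterior mean is the precision-weighted average of μ₀ and x̄.
σ₀² = 219.68² = 48259.3024, σ² = 121.19² = 14687.0161. Prior precision 1/σ₀² = 1/48259.3024; data precision n/σ² = 9/14687.0161.
w = (n/σ²)/(1/σ₀² + n/σ²) = n·σ₀²/(σ² + n·σ₀²) = 9·48259.3024/(14687.0161 + 9·48259.3024) = 434333.7216/449020.7377 = 0.9673.

0.9673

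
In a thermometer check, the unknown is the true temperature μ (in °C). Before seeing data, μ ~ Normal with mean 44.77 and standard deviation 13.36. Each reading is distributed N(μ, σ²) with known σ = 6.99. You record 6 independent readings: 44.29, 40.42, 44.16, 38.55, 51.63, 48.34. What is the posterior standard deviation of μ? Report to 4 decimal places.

2.7907

For Normal data with known variance σ², a Normal(μ₀, σ₀²) prior on μ is conjugate. Posterior precision = 1/σ₀² + n/σ²; posterior mean is the precision-weighted average of μ₀ and x̄.
σ₀² = 13.36² = 178.4896, σ² = 6.99² = 48.8601; σ² + n·σ₀² = 48.8601 + 6·178.4896 = 1119.7977.
Posterior precision = 1/σ₀² + n/σ² = 1/178.4896 + 6/48.8601 = (σ² + n·σ₀²)/(σ₀²σ²) = 1119.7977/(178.4896·48.8601); posterior variance σₙ² = σ₀²σ²/(σ² + n·σ₀²) = 178.4896·48.8601/1119.7977 = 7.788031.
Posterior SD = √σₙ² = √(178.4896·48.8601/1119.7977) = 2.7907.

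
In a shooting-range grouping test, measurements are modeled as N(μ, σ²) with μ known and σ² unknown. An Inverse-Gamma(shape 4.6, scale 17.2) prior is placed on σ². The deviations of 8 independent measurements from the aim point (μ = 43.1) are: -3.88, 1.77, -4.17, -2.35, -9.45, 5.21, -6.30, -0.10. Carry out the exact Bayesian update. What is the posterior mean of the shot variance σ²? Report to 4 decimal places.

With known mean μ and an Inverse-Gamma(α, β) prior on σ², the Normal likelihood is conjugate: posterior is Inv-Gamma(α + n/2, β + Σ(xᵢ−μ)²/2).
Σ(xᵢ−μ)² = (-3.88)² + (1.77)² + (-4.17)² + (-2.35)² + (-9.45)² + (5.21)² + (-6.30)² + (-0.10)² = 197.2453.
Posterior: Inv-Gamma(4.6 + 8/2, 17.2 + 197.2453/2) = Inv-Gamma(8.60, 115.82265).
E[σ²|data] = β/(α−1) = 115.82265/7.60 = 15.2398.

15.2398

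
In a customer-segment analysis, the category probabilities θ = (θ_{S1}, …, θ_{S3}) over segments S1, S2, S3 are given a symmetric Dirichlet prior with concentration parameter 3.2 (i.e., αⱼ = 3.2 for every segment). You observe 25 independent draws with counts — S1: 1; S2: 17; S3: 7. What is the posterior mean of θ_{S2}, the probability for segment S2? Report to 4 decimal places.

0.5838

The Dirichlet prior is conjugate to the Multinomial likelihood: each posterior αⱼ = prior αⱼ + observed count nⱼ.
Posterior concentration: (4.2, 20.2, 10.2), total = 34.6.
E[θ_{S2}|data] = α_{S2}/Σα = 20.2/34.6 = 0.5838.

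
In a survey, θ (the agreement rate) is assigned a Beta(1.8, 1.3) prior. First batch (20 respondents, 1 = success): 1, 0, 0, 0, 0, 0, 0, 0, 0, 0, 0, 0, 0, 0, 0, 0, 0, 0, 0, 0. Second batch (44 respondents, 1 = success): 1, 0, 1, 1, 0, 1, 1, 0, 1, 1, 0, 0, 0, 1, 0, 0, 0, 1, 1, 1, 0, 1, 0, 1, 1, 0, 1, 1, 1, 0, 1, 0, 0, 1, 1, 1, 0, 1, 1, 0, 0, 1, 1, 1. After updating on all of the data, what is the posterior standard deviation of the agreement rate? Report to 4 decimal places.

0.0600

The Beta prior is conjugate to a Binomial/Bernoulli likelihood; the update adds successes to α and failures to β.
After batch 1: Beta(1.8+1, 1.3+19) = Beta(2.8, 20.3).
After batch 2: Beta(2.8+26, 20.3+18) = Beta(28.8, 38.3).
Var = αβ/((α+β)²(α+β+1)) = 28.8·38.3/(67.1²·68.1) = 0.00359749; SD = √0.00359749 = 0.0600.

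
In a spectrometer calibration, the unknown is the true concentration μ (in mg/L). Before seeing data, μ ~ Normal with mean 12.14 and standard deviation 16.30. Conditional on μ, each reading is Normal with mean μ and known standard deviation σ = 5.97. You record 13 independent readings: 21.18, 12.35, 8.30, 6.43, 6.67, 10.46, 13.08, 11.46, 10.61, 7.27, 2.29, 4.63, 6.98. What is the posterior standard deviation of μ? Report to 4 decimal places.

For Normal data with known variance σ², a Normal(μ₀, σ₀²) prior on μ is conjugate. Posterior precision = 1/σ₀² + n/σ²; posterior mean is the precision-weighted average of μ₀ and x̄.
σ₀² = 16.30² = 265.69, σ² = 5.97² = 35.6409; σ² + n·σ₀² = 35.6409 + 13·265.69 = 3489.6109.
Posterior precision = 1/σ₀² + n/σ² = 1/265.69 + 13/35.6409 = (σ² + n·σ₀²)/(σ₀²σ²) = 3489.6109/(265.69·35.6409); posterior variance σₙ² = σ₀²σ²/(σ² + n·σ₀²) = 265.69·35.6409/3489.6109 = 2.713606.
Posterior SD = √σₙ² = √(265.69·35.6409/3489.6109) = 1.6473.

1.6473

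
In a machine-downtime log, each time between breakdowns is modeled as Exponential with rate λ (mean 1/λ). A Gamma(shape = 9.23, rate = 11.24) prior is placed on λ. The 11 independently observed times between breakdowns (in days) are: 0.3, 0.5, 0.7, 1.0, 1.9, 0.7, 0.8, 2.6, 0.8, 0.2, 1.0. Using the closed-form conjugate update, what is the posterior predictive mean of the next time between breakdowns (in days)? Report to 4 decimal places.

1.1305

With a Gamma(shape α, rate β) prior on the exponential rate λ, the posterior after n observations with total T = Σxᵢ is Gamma(α+n, β+T).
Sum of observations T = 10.5 days; n = 11.
Posterior: Gamma(9.23+11, 11.24+10.5) = Gamma(20.23, 21.74).
The predictive distribution for the next observation is Lomax; its mean is β/(α−1) = 21.74/19.23 = 1.1305.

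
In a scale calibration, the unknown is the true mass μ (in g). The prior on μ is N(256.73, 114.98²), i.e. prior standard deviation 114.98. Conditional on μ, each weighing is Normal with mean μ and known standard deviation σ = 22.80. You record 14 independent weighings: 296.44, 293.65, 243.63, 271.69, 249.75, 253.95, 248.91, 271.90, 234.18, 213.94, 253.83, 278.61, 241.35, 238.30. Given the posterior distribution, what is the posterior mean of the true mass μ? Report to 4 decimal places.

For Normal data with known variance σ², a Normal(μ₀, σ₀²) prior on μ is conjugate. Posterior precision = 1/σ₀² + n/σ²; posterior mean is the precision-weighted average of μ₀ and x̄.
Σxᵢ = 296.44 + 293.65 + 243.63 + 271.69 + 249.75 + 253.95 + 248.91 + 271.90 + 234.18 + 213.94 + 253.83 + 278.61 + 241.35 + 238.30 = 3590.13, so n·x̄ = 3590.13.
σ₀² = 114.98² = 13220.4004, σ² = 22.80² = 519.84; σ² + n·σ₀² = 519.84 + 14·13220.4004 = 185605.4456.
Posterior mean = (μ₀/σ₀² + n·x̄/σ²)/(1/σ₀² + n/σ²) = (σ²·μ₀ + σ₀²·n·x̄)/(σ² + n·σ₀²) = (519.84·256.73 + 13220.4004·3590.13)/185605.4456 = 47596414.611252/185605.4456 = 256.4387.

256.4387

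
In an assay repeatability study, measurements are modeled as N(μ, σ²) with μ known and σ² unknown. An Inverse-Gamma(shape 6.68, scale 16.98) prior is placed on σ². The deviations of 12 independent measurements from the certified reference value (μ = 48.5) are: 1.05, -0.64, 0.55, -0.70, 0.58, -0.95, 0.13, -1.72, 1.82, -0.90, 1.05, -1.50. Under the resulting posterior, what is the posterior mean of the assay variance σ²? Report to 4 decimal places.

With known mean μ and an Inverse-Gamma(α, β) prior on σ², the Normal likelihood is conjugate: posterior is Inv-Gamma(α + n/2, β + Σ(xᵢ−μ)²/2).
Σ(xᵢ−μ)² = (1.05)² + (-0.64)² + (0.55)² + (-0.70)² + (0.58)² + (-0.95)² + (0.13)² + (-1.72)² + (1.82)² + (-0.90)² + (1.05)² + (-1.50)² = 13.9937.
Posterior: Inv-Gamma(6.68 + 12/2, 16.98 + 13.9937/2) = Inv-Gamma(12.68, 23.97685).
E[σ²|data] = β/(α−1) = 23.97685/11.68 = 2.0528.

2.0528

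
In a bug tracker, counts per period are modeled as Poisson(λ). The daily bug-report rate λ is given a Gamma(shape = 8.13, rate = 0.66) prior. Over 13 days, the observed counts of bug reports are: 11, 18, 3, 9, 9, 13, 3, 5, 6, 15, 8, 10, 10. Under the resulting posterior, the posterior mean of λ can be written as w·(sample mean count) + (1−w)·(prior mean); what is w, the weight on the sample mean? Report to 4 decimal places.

0.9517

With a Gamma(shape α, rate β) prior, the Poisson likelihood is conjugate: the posterior is Gamma(α + ΣXᵢ, β + n).
Posterior mean = (α₀+S)/(β₀+n) = [n/(β₀+n)]·(S/n) + [β₀/(β₀+n)]·(α₀/β₀), so only n and β₀ enter the weight.
Weight on data w = n/(β₀+n) = 13/(0.66+13) = 13/13.66 = 0.9517.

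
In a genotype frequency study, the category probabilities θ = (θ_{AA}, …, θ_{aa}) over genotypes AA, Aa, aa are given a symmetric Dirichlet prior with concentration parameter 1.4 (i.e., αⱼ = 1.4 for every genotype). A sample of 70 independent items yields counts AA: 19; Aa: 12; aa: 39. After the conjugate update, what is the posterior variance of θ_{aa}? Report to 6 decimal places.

0.003298

The Dirichlet prior is conjugate to the Multinomial likelihood: each posterior αⱼ = prior αⱼ + observed count nⱼ.
Posterior concentration: (20.4, 13.4, 40.4), total = 74.2.
Var[θ_j] = α_j(Σα−α_j)/((Σα)²(Σα+1)) = 40.4·33.8/(74.2²·75.2) = 0.003298.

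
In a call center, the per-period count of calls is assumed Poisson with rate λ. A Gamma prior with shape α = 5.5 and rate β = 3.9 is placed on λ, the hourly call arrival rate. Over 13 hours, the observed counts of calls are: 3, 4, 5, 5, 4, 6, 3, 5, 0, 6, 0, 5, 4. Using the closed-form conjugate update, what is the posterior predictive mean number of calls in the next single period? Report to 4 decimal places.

3.2840

With a Gamma(shape α, rate β) prior, the Poisson likelihood is conjugate: the posterior is Gamma(α + ΣXᵢ, β + n).
Sum of counts S = 50 over n = 13 hours.
Posterior: Gamma(α+S, β+n) = Gamma(5.5+50, 3.9+13) = Gamma(55.5, 16.9).
The predictive distribution for one future period is NegBinom with mean α/β = 3.2840.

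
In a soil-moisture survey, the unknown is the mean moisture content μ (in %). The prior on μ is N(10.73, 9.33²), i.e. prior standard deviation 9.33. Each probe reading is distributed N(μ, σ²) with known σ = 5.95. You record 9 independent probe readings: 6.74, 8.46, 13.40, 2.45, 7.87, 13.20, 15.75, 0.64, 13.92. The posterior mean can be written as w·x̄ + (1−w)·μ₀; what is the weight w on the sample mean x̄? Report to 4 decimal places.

For Normal data with known variance σ², a Normal(μ₀, σ₀²) prior on μ is conjugate. Posterior precision = 1/σ₀² + n/σ²; posterior mean is the precision-weighted average of μ₀ and x̄.
σ₀² = 9.33² = 87.0489, σ² = 5.95² = 35.4025. Prior precision 1/σ₀² = 1/87.0489; data precision n/σ² = 9/35.4025.
w = (n/σ²)/(1/σ₀² + n/σ²) = n·σ₀²/(σ² + n·σ₀²) = 9·87.0489/(35.4025 + 9·87.0489) = 783.4401/818.8426 = 0.9568.

0.9568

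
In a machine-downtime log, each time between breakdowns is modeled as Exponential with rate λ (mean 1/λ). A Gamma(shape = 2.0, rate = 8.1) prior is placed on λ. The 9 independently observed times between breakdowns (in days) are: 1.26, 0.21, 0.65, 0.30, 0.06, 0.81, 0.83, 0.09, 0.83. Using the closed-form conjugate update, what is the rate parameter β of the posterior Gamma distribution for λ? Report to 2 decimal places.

13.14

With a Gamma(shape α, rate β) prior on the exponential rate λ, the posterior after n observations with total T = Σxᵢ is Gamma(α+n, β+T).
Sum of observations T = 5.04 days; n = 9.
Posterior: Gamma(2.0+9, 8.1+5.04) = Gamma(11.0, 13.14).
Posterior β = 13.14.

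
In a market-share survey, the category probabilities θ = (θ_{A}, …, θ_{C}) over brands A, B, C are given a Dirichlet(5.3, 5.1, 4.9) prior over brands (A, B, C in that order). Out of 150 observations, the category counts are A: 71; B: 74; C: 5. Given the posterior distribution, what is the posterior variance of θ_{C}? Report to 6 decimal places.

0.000339

The Dirichlet prior is conjugate to the Multinomial likelihood: each posterior αⱼ = prior αⱼ + observed count nⱼ.
Posterior concentration: (76.3, 79.1, 9.9), total = 165.3.
Var[θ_j] = α_j(Σα−α_j)/((Σα)²(Σα+1)) = 9.9·155.4/(165.3²·166.3) = 0.000339.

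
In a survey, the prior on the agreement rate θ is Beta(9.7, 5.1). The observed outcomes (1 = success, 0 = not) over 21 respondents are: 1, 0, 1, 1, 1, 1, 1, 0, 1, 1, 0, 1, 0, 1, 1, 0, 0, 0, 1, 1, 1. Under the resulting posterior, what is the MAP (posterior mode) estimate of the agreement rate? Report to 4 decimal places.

The Beta prior is conjugate to a Binomial/Bernoulli likelihood; the update adds successes to α and failures to β.
Posterior: Beta(α+k, β+n−k) = Beta(9.7+14, 5.1+7) = Beta(23.7, 12.1).
Mode of Beta(a,b) for a,b>1 is (a−1)/(a+b−2) = 22.7/33.8 = 0.6716.

0.6716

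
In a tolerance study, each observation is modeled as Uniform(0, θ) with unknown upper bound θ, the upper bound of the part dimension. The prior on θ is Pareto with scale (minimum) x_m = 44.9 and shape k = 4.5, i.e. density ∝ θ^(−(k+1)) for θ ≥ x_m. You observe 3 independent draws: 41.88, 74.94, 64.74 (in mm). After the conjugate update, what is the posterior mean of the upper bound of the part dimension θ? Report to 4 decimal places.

A Pareto(scale x_m, shape k) prior on the upper bound θ of Uniform(0, θ) is conjugate: posterior is Pareto(max(x_m, max xᵢ), k + n).
Sample maximum = 74.94; prior scale x_m = 44.9 → posterior scale = max = 74.94.
Posterior shape = 4.5 + 3 = 7.5.
E[θ|data] = k·x_m/(k−1) = 7.5·74.94/6.5 = 86.4692.

86.4692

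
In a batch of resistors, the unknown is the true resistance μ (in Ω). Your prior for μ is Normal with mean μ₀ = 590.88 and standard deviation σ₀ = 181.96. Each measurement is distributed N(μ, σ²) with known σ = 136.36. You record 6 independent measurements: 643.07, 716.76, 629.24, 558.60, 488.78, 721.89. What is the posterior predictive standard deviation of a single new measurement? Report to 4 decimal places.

146.3824

For Normal data with known variance σ², a Normal(μ₀, σ₀²) prior on μ is conjugate. Posterior precision = 1/σ₀² + n/σ²; posterior mean is the precision-weighted average of μ₀ and x̄.
σ₀² = 181.96² = 33109.4416, σ² = 136.36² = 18594.0496; σ² + n·σ₀² = 18594.0496 + 6·33109.4416 = 217250.6992.
Posterior precision = 1/σ₀² + n/σ² = 1/33109.4416 + 6/18594.0496 = (σ² + n·σ₀²)/(σ₀²σ²) = 217250.6992/(33109.4416·18594.0496); posterior variance σₙ² = σ₀²σ²/(σ² + n·σ₀²) = 33109.4416·18594.0496/217250.6992 = 2833.770393.
Predictive variance for one new observation = σₙ² + σ² = 33109.4416·18594.0496/217250.6992 + 18594.0496 = σ²·(σ₀² + 217250.6992)/217250.6992 = 18594.0496·250360.1408/217250.6992 = 21427.819993; SD = √(18594.0496·250360.1408/217250.6992) = 146.3824.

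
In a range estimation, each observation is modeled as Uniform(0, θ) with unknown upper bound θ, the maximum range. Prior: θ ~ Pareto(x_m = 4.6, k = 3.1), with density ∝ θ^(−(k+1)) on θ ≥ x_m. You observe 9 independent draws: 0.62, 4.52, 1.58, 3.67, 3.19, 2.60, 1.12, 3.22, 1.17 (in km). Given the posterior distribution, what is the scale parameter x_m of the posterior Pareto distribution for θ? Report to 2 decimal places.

4.60

A Pareto(scale x_m, shape k) prior on the upper bound θ of Uniform(0, θ) is conjugate: posterior is Pareto(max(x_m, max xᵢ), k + n).
Sample maximum = 4.52; prior scale x_m = 4.6 → posterior scale = max = 4.60.
Posterior shape = 3.1 + 9 = 12.1.
Posterior scale x_m = 4.60.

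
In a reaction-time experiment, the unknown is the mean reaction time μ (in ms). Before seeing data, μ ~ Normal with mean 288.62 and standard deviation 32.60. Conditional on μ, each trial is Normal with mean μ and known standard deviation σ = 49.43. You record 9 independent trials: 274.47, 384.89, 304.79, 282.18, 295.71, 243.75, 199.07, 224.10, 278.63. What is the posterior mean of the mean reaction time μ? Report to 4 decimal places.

278.8855

For Normal data with known variance σ², a Normal(μ₀, σ₀²) prior on μ is conjugate. Posterior precision = 1/σ₀² + n/σ²; posterior mean is the precision-weighted average of μ₀ and x̄.
Σxᵢ = 274.47 + 384.89 + 304.79 + 282.18 + 295.71 + 243.75 + 199.07 + 224.10 + 278.63 = 2487.59, so n·x̄ = 2487.59.
σ₀² = 32.60² = 1062.76, σ² = 49.43² = 2443.3249; σ² + n·σ₀² = 2443.3249 + 9·1062.76 = 12008.1649.
Posterior mean = (μ₀/σ₀² + n·x̄/σ²)/(1/σ₀² + n/σ²) = (σ²·μ₀ + σ₀²·n·x̄)/(σ² + n·σ₀²) = (2443.3249·288.62 + 1062.76·2487.59)/12008.1649 = 3348903.581038/12008.1649 = 278.8855.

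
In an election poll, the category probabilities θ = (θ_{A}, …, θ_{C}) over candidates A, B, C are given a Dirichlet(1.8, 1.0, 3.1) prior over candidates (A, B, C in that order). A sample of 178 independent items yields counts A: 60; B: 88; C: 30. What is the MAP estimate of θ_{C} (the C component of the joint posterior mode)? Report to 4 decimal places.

0.1774

The Dirichlet prior is conjugate to the Multinomial likelihood: each posterior αⱼ = prior αⱼ + observed count nⱼ.
Posterior concentration: (61.8, 89.0, 33.1), total = 183.9.
Joint mode component: (α_{C}−1)/(Σα−K) = 32.1/180.9 = 0.1774.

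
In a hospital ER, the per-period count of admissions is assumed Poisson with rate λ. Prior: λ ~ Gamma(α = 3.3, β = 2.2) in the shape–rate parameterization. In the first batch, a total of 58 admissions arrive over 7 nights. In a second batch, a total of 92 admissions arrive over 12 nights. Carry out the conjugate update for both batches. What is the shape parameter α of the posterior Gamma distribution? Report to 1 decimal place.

153.3

With a Gamma(shape α, rate β) prior, the Poisson likelihood is conjugate: the posterior is Gamma(α + ΣXᵢ, β + n).
After batch 1: Gamma(α+S, β+n) = Gamma(3.3+58, 2.2+7) = Gamma(61.3, 9.2).
After batch 2: Gamma(α+S, β+n) = Gamma(61.3+92, 9.2+12) = Gamma(153.3, 21.2).
Posterior α = 153.3.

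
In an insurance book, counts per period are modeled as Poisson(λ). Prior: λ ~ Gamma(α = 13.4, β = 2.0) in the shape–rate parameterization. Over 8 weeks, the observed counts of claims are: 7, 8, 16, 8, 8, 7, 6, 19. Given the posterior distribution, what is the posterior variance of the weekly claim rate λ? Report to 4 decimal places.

0.9240

With a Gamma(shape α, rate β) prior, the Poisson likelihood is conjugate: the posterior is Gamma(α + ΣXᵢ, β + n).
Sum of counts S = 79 over n = 8 weeks.
Posterior: Gamma(α+S, β+n) = Gamma(13.4+79, 2.0+8) = Gamma(92.4, 10.0).
Var = α/β² = 92.4/10.0² = 0.9240.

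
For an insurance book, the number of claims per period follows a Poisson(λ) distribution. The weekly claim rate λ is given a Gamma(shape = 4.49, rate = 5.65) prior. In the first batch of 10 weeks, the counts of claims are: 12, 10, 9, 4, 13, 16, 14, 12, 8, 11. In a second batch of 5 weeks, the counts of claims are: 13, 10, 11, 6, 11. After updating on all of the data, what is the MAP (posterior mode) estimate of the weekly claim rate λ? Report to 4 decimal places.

7.9172

With a Gamma(shape α, rate β) prior, the Poisson likelihood is conjugate: the posterior is Gamma(α + ΣXᵢ, β + n).
Batch 1: sum of counts S = 109 over n = 10 weeks.
After batch 1: Gamma(α+S, β+n) = Gamma(4.49+109, 5.65+10) = Gamma(113.49, 15.65).
Batch 2: sum of counts S = 51 over n = 5 weeks.
After batch 2: Gamma(α+S, β+n) = Gamma(113.49+51, 15.65+5) = Gamma(164.49, 20.65).
Mode of Gamma(α,β) for α≥1 is (α−1)/β = 163.49/20.65 = 7.9172.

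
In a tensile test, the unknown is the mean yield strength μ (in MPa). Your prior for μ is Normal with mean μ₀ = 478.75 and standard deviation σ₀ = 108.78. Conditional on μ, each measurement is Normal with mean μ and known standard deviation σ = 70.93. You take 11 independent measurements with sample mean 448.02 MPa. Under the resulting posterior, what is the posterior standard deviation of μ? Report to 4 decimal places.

For Normal data with known variance σ², a Normal(μ₀, σ₀²) prior on μ is conjugate. Posterior precision = 1/σ₀² + n/σ²; posterior mean is the precision-weighted average of μ₀ and x̄.
σ₀² = 108.78² = 11833.0884, σ² = 70.93² = 5031.0649; σ² + n·σ₀² = 5031.0649 + 11·11833.0884 = 135195.0373.
Posterior precision = 1/σ₀² + n/σ² = 1/11833.0884 + 11/5031.0649 = (σ² + n·σ₀²)/(σ₀²σ²) = 135195.0373/(11833.0884·5031.0649); posterior variance σₙ² = σ₀²σ²/(σ² + n·σ₀²) = 11833.0884·5031.0649/135195.0373 = 440.349268.
Posterior SD = √σₙ² = √(11833.0884·5031.0649/135195.0373) = 20.9845.

20.9845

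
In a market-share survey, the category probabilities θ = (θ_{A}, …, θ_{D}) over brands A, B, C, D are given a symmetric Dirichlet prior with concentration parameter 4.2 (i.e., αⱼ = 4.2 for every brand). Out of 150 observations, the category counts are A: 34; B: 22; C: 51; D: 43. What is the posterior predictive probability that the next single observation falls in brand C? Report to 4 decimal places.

0.3309

The Dirichlet prior is conjugate to the Multinomial likelihood: each posterior αⱼ = prior αⱼ + observed count nⱼ.
Posterior concentration: (38.2, 26.2, 55.2, 47.2), total = 166.8.
P(next = C | data) = α_{C}/Σα = 0.3309.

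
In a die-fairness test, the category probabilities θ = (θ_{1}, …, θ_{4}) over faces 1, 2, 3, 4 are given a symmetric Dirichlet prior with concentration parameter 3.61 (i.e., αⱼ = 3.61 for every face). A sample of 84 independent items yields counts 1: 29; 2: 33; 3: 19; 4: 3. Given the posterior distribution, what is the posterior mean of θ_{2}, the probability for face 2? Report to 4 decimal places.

The Dirichlet prior is conjugate to the Multinomial likelihood: each posterior αⱼ = prior αⱼ + observed count nⱼ.
Posterior concentration: (32.61, 36.61, 22.61, 6.61), total = 98.44.
E[θ_{2}|data] = α_{2}/Σα = 36.61/98.44 = 0.3719.

0.3719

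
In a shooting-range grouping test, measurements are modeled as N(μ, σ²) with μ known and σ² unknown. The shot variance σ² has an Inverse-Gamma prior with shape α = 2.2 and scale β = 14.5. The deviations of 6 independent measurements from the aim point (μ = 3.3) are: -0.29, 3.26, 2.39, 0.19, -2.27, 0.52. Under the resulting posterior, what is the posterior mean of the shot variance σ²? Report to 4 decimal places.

6.0575

With known mean μ and an Inverse-Gamma(α, β) prior on σ², the Normal likelihood is conjugate: posterior is Inv-Gamma(α + n/2, β + Σ(xᵢ−μ)²/2).
Σ(xᵢ−μ)² = (-0.29)² + (3.26)² + (2.39)² + (0.19)² + (-2.27)² + (0.52)² = 21.8832.
Posterior: Inv-Gamma(2.2 + 6/2, 14.5 + 21.8832/2) = Inv-Gamma(5.20, 25.44160).
E[σ²|data] = β/(α−1) = 25.44160/4.20 = 6.0575.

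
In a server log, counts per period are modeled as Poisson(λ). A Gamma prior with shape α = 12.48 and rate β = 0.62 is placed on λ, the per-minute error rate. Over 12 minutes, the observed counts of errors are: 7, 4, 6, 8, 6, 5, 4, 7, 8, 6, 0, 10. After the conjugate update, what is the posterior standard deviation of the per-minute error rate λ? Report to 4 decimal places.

With a Gamma(shape α, rate β) prior, the Poisson likelihood is conjugate: the posterior is Gamma(α + ΣXᵢ, β + n).
Sum of counts S = 71 over n = 12 minutes.
Posterior: Gamma(α+S, β+n) = Gamma(12.48+71, 0.62+12) = Gamma(83.48, 12.62).
SD = √α/β = √83.48/12.62 = 0.7240.

0.7240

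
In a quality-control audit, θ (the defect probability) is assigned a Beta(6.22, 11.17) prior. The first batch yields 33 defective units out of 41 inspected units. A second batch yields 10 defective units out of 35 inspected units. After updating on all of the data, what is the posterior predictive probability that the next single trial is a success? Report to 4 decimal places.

The Beta prior is conjugate to a Binomial/Bernoulli likelihood; the update adds successes to α and failures to β.
After batch 1: Beta(6.22+33, 11.17+8) = Beta(39.22, 19.17).
After batch 2: Beta(39.22+10, 19.17+25) = Beta(49.22, 44.17).
For a single future Bernoulli trial, P(success | data) = α/(α+β) = 0.5270.

0.5270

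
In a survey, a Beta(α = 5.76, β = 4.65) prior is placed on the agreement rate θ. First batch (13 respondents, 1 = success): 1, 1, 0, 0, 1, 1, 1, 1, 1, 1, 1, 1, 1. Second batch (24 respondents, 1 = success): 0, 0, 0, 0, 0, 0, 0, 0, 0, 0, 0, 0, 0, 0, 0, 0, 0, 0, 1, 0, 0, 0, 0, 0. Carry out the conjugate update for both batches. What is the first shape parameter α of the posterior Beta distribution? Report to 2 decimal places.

17.76

The Beta prior is conjugate to a Binomial/Bernoulli likelihood; the update adds successes to α and failures to β.
After batch 1: Beta(5.76+11, 4.65+2) = Beta(16.76, 6.65).
After batch 2: Beta(16.76+1, 6.65+23) = Beta(17.76, 29.65).
Posterior α = 17.76.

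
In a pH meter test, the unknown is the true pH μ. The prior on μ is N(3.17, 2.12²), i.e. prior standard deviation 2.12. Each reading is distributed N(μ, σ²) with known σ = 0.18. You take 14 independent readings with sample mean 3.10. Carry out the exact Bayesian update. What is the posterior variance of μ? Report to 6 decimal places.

For Normal data with known variance σ², a Normal(μ₀, σ₀²) prior on μ is conjugate. Posterior precision = 1/σ₀² + n/σ²; posterior mean is the precision-weighted average of μ₀ and x̄.
σ₀² = 2.12² = 4.4944, σ² = 0.18² = 0.0324; σ² + n·σ₀² = 0.0324 + 14·4.4944 = 62.954.
Posterior precision = 1/σ₀² + n/σ² = 1/4.4944 + 14/0.0324 = (σ² + n·σ₀²)/(σ₀²σ²) = 62.954/(4.4944·0.0324); posterior variance σₙ² = σ₀²σ²/(σ² + n·σ₀²) = 4.4944·0.0324/62.954 = 0.002313.

0.002313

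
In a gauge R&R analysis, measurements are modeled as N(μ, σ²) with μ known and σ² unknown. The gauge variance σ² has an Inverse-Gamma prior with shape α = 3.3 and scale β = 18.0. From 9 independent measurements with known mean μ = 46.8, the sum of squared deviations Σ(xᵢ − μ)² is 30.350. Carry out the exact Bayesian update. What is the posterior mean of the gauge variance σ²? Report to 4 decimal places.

With known mean μ and an Inverse-Gamma(α, β) prior on σ², the Normal likelihood is conjugate: posterior is Inv-Gamma(α + n/2, β + Σ(xᵢ−μ)²/2).
Posterior: Inv-Gamma(3.3 + 9/2, 18.0 + 30.350/2) = Inv-Gamma(7.80, 33.1750).
E[σ²|data] = β/(α−1) = 33.1750/6.80 = 4.8787.

4.8787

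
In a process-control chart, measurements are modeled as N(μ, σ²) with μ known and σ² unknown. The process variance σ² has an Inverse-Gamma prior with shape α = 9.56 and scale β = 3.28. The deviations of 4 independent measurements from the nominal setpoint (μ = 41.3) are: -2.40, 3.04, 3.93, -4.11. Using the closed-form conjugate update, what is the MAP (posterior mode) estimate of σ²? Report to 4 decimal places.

2.1456

With known mean μ and an Inverse-Gamma(α, β) prior on σ², the Normal likelihood is conjugate: posterior is Inv-Gamma(α + n/2, β + Σ(xᵢ−μ)²/2).
Σ(xᵢ−μ)² = (-2.40)² + (3.04)² + (3.93)² + (-4.11)² = 47.3386.
Posterior: Inv-Gamma(9.56 + 4/2, 3.28 + 47.3386/2) = Inv-Gamma(11.56, 26.94930).
Mode = β/(α+1) = 26.94930/12.56 = 2.1456.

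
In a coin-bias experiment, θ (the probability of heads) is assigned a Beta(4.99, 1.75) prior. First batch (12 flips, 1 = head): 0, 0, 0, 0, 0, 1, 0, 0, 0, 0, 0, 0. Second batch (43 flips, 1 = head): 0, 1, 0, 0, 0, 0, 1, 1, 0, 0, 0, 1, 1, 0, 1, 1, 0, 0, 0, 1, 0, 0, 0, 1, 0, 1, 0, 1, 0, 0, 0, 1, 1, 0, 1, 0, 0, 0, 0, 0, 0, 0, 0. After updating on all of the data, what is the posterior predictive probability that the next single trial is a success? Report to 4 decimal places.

The Beta prior is conjugate to a Binomial/Bernoulli likelihood; the update adds successes to α and failures to β.
After batch 1: Beta(4.99+1, 1.75+11) = Beta(5.99, 12.75).
After batch 2: Beta(5.99+14, 12.75+29) = Beta(19.99, 41.75).
For a single future Bernoulli trial, P(success | data) = α/(α+β) = 0.3238.

0.3238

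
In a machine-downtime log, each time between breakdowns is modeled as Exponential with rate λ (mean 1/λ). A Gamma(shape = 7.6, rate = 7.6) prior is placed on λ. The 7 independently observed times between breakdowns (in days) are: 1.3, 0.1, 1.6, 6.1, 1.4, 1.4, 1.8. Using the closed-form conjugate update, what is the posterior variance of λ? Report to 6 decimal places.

0.032181

With a Gamma(shape α, rate β) prior on the exponential rate λ, the posterior after n observations with total T = Σxᵢ is Gamma(α+n, β+T).
Sum of observations T = 13.7 days; n = 7.
Posterior: Gamma(7.6+7, 7.6+13.7) = Gamma(14.6, 21.3).
Var = α/β² = 0.032181.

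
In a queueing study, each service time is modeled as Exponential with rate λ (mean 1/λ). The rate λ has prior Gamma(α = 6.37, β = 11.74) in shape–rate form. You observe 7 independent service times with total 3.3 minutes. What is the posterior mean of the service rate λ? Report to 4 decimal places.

0.8890

With a Gamma(shape α, rate β) prior on the exponential rate λ, the posterior after n observations with total T = Σxᵢ is Gamma(α+n, β+T).
Posterior: Gamma(6.37+7, 11.74+3.3) = Gamma(13.37, 15.04).
Posterior mean of λ = α/β = 13.37/15.04 = 0.8890.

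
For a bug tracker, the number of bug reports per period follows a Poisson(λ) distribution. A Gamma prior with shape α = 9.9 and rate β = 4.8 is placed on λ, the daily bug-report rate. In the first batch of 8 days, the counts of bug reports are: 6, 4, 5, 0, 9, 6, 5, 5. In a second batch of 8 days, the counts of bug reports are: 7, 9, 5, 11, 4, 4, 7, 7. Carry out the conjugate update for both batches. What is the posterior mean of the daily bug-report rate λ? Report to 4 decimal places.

4.9952

With a Gamma(shape α, rate β) prior, the Poisson likelihood is conjugate: the posterior is Gamma(α + ΣXᵢ, β + n).
Batch 1: sum of counts S = 40 over n = 8 days.
After batch 1: Gamma(α+S, β+n) = Gamma(9.9+40, 4.8+8) = Gamma(49.9, 12.8).
Batch 2: sum of counts S = 54 over n = 8 days.
After batch 2: Gamma(α+S, β+n) = Gamma(49.9+54, 12.8+8) = Gamma(103.9, 20.8).
Posterior mean = α/β = 103.9/20.8 = 4.9952.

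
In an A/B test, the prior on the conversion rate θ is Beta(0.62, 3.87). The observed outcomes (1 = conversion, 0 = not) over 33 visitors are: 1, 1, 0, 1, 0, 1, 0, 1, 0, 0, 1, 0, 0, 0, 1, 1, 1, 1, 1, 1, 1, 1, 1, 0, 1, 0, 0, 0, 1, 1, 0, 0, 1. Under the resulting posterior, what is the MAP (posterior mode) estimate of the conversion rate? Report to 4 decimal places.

The Beta prior is conjugate to a Binomial/Bernoulli likelihood; the update adds successes to α and failures to β.
Posterior: Beta(α+k, β+n−k) = Beta(0.62+19, 3.87+14) = Beta(19.62, 17.87).
Mode of Beta(a,b) for a,b>1 is (a−1)/(a+b−2) = 18.62/35.49 = 0.5247.

0.5247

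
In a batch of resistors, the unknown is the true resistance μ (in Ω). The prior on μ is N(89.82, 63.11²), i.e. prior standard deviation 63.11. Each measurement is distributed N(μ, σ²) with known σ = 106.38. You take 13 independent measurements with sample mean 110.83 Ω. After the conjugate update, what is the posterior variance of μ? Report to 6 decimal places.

714.377856

For Normal data with known variance σ², a Normal(μ₀, σ₀²) prior on μ is conjugate. Posterior precision = 1/σ₀² + n/σ²; posterior mean is the precision-weighted average of μ₀ and x̄.
σ₀² = 63.11² = 3982.8721, σ² = 106.38² = 11316.7044; σ² + n·σ₀² = 11316.7044 + 13·3982.8721 = 63094.0417.
Posterior precision = 1/σ₀² + n/σ² = 1/3982.8721 + 13/11316.7044 = (σ² + n·σ₀²)/(σ₀²σ²) = 63094.0417/(3982.8721·11316.7044); posterior variance σₙ² = σ₀²σ²/(σ² + n·σ₀²) = 3982.8721·11316.7044/63094.0417 = 714.377856.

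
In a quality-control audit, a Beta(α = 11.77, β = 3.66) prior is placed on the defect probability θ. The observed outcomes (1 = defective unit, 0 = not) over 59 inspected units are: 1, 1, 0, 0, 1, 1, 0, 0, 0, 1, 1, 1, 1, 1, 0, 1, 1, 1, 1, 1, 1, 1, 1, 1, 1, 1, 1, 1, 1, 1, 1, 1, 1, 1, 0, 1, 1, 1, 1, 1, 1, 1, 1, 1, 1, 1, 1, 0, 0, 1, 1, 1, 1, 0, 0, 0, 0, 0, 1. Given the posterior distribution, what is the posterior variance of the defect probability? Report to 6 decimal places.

0.002399

The Beta prior is conjugate to a Binomial/Bernoulli likelihood; the update adds successes to α and failures to β.
Posterior: Beta(α+k, β+n−k) = Beta(11.77+45, 3.66+14) = Beta(56.77, 17.66).
Var = αβ/((α+β)²(α+β+1)) = 56.77·17.66/(74.43²·75.43) = 0.002399.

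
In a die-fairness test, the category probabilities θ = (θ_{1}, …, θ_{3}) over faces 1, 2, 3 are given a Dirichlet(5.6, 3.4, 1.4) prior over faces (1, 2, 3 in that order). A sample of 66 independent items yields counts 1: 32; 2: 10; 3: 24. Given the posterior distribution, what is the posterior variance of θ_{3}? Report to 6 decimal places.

0.002867

The Dirichlet prior is conjugate to the Multinomial likelihood: each posterior αⱼ = prior αⱼ + observed count nⱼ.
Posterior concentration: (37.6, 13.4, 25.4), total = 76.4.
Var[θ_j] = α_j(Σα−α_j)/((Σα)²(Σα+1)) = 25.4·51.0/(76.4²·77.4) = 0.002867.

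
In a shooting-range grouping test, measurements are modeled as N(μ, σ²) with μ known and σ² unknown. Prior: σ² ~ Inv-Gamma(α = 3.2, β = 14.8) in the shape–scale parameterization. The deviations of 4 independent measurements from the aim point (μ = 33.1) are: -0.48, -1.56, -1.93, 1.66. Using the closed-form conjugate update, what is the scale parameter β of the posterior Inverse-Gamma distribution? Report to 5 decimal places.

19.37225

With known mean μ and an Inverse-Gamma(α, β) prior on σ², the Normal likelihood is conjugate: posterior is Inv-Gamma(α + n/2, β + Σ(xᵢ−μ)²/2).
Σ(xᵢ−μ)² = (-0.48)² + (-1.56)² + (-1.93)² + (1.66)² = 9.1445.
Posterior: Inv-Gamma(3.2 + 4/2, 14.8 + 9.1445/2) = Inv-Gamma(5.20, 19.37225).
Posterior β = 19.37225.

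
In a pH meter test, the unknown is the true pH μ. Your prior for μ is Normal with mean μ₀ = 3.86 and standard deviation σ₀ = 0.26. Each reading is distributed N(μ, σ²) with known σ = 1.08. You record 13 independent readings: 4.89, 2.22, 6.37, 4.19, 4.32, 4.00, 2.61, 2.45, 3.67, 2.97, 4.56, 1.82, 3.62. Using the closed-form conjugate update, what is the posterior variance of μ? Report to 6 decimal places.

0.038553

For Normal data with known variance σ², a Normal(μ₀, σ₀²) prior on μ is conjugate. Posterior precision = 1/σ₀² + n/σ²; posterior mean is the precision-weighted average of μ₀ and x̄.
σ₀² = 0.26² = 0.0676, σ² = 1.08² = 1.1664; σ² + n·σ₀² = 1.1664 + 13·0.0676 = 2.0452.
Posterior precision = 1/σ₀² + n/σ² = 1/0.0676 + 13/1.1664 = (σ² + n·σ₀²)/(σ₀²σ²) = 2.0452/(0.0676·1.1664); posterior variance σₙ² = σ₀²σ²/(σ² + n·σ₀²) = 0.0676·1.1664/2.0452 = 0.038553.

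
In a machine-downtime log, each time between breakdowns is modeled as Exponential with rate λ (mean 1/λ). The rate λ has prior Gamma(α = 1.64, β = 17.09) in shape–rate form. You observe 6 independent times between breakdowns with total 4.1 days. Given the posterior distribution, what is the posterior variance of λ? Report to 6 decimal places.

With a Gamma(shape α, rate β) prior on the exponential rate λ, the posterior after n observations with total T = Σxᵢ is Gamma(α+n, β+T).
Posterior: Gamma(1.64+6, 17.09+4.1) = Gamma(7.64, 21.19).
Var = α/β² = 0.017015.

0.017015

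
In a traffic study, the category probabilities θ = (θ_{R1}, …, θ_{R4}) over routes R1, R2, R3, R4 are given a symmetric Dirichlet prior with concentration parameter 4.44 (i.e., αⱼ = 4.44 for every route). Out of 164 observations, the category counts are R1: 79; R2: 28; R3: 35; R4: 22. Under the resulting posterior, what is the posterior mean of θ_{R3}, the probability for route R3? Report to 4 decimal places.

0.2170

The Dirichlet prior is conjugate to the Multinomial likelihood: each posterior αⱼ = prior αⱼ + observed count nⱼ.
Posterior concentration: (83.44, 32.44, 39.44, 26.44), total = 181.76.
E[θ_{R3}|data] = α_{R3}/Σα = 39.44/181.76 = 0.2170.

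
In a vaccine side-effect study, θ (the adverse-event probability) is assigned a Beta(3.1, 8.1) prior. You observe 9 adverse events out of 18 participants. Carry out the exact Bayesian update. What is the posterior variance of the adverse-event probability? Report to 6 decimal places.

0.008035

The Beta prior is conjugate to a Binomial/Bernoulli likelihood; the update adds successes to α and failures to β.
Posterior: Beta(α+k, β+n−k) = Beta(3.1+9, 8.1+9) = Beta(12.1, 17.1).
Var = αβ/((α+β)²(α+β+1)) = 12.1·17.1/(29.2²·30.2) = 0.008035.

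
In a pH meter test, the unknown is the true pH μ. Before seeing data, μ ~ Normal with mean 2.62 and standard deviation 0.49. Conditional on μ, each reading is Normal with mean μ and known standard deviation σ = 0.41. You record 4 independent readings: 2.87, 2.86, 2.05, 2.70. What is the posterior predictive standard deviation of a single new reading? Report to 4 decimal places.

0.4515

For Normal data with known variance σ², a Normal(μ₀, σ₀²) prior on μ is conjugate. Posterior precision = 1/σ₀² + n/σ²; posterior mean is the precision-weighted average of μ₀ and x̄.
σ₀² = 0.49² = 0.2401, σ² = 0.41² = 0.1681; σ² + n·σ₀² = 0.1681 + 4·0.2401 = 1.1285.
Posterior precision = 1/σ₀² + n/σ² = 1/0.2401 + 4/0.1681 = (σ² + n·σ₀²)/(σ₀²σ²) = 1.1285/(0.2401·0.1681); posterior variance σₙ² = σ₀²σ²/(σ² + n·σ₀²) = 0.2401·0.1681/1.1285 = 0.035765.
Predictive variance for one new observation = σₙ² + σ² = 0.2401·0.1681/1.1285 + 0.1681 = σ²·(σ₀² + 1.1285)/1.1285 = 0.1681·1.3686/1.1285 = 0.203865; SD = √(0.1681·1.3686/1.1285) = 0.4515.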